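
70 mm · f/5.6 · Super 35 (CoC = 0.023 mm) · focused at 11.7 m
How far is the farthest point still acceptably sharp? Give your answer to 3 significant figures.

16.9 m

Hyperfocal distance H = f²/(N·c) + f = 70²/(5.6 × 0.023) + 70 = 4900/0.1288 + 70 ≈ 38113.5 mm ≈ 38.11 m.
Far limit Df = s·(H − f)/(H − s) = 11700 × (38113.5 − 70) / (38113.5 − 11700) = 11700 × 38043.5 / 26413.5 ≈ 16852 mm ≈ 16.9 m.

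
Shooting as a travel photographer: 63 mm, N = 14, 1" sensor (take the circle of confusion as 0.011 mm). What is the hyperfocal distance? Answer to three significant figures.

Hyperfocal distance H = f²/(N·c) + f = 63²/(14 × 0.011) + 63 = 3969/0.154 + 63 ≈ 25835.7 mm ≈ 25.8 m.

25.8 m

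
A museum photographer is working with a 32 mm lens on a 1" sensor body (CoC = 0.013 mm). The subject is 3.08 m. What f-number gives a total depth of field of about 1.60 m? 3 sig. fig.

Write h = H − f = f²/(N·c). The thin-lens limits are Dn = s·h/(h + (s−f)) and Df = s·h/(h − (s−f)), so DoF = Df − Dn = 2·s·(s−f)·h / (h² − (s−f)²).
That is a quadratic in h: DoF·h² − 2·s·(s−f)·h − DoF·(s−f)² = 0 ⇒ h = (s−f)·(s + √(s² + DoF²)) / DoF = 3048 × (3080 + √(3080² + 1600²)) / 1600 = 3048 × (3080 + 3470.79) / 1600 ≈ 12479 mm.
Then N = f²/(c·h) = 32² / (0.013 × 12479) = 1024 / 162.23 ≈ 6.31.

f/6.31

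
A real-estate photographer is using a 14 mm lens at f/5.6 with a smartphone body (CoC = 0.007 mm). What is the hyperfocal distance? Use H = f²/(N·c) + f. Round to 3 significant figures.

5.01 m

Hyperfocal distance H = f²/(N·c) + f = 14²/(5.6 × 0.007) + 14 = 196/0.0392 + 14 ≈ 5014.0 mm ≈ 5.01 m.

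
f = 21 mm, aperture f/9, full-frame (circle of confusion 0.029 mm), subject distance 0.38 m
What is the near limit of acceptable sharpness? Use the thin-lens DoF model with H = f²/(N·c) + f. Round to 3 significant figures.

Hyperfocal distance H = f²/(N·c) + f = 21²/(9 × 0.029) + 21 = 441/0.261 + 21 ≈ 1710.7 mm ≈ 1.711 m.
Near limit Dn = s·(H − f)/(H + s − 2f) = 380 × (1710.7 − 21) / (1710.7 + 380 − 2 × 21) = 380 × 1689.7 / 2048.7 ≈ 313.41 mm.

313 mm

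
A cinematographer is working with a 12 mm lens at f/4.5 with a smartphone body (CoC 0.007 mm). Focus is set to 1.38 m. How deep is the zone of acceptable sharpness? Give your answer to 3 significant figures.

0.907 m

Hyperfocal distance H = f²/(N·c) + f = 12²/(4.5 × 0.007) + 12 = 144/0.0315 + 12 ≈ 4583.4 mm ≈ 4.583 m.
Near limit Dn = s·(H − f)/(H + s − 2f) = 1380 × (4583.4 − 12) / (4583.4 + 1380 − 2 × 12) = 1380 × 4571.4 / 5939.4 ≈ 1062.15 mm.
Far limit Df = s·(H − f)/(H − s) = 1380 × (4583.4 − 12) / (4583.4 − 1380) = 1380 × 4571.4 / 3203.4 ≈ 1969.32 mm.
Depth of field = Df − Dn = 1969.32 − 1062.15 ≈ 907.17 mm ≈ 0.907 m.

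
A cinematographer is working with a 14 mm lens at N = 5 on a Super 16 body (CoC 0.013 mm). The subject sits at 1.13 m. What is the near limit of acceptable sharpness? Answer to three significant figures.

0.825 m

Hyperfocal distance H = f²/(N·c) + f = 14²/(5 × 0.013) + 14 = 196/0.065 + 14 ≈ 3029.4 mm ≈ 3.029 m.
Near limit Dn = s·(H − f)/(H + s − 2f) = 1130 × (3029.4 − 14) / (3029.4 + 1130 − 2 × 14) = 1130 × 3015.4 / 4131.4 ≈ 824.76 mm ≈ 0.825 m.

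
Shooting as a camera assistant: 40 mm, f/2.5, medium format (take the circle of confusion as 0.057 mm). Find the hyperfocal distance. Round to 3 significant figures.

Hyperfocal distance H = f²/(N·c) + f = 40²/(2.5 × 0.057) + 40 = 1600/0.1425 + 40 ≈ 11268.1 mm ≈ 11.3 m.

11.3 m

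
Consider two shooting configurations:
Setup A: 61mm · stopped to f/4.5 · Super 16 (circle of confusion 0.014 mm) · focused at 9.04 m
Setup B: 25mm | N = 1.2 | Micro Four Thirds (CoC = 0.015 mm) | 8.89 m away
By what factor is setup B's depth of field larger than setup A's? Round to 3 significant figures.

1.73

Setup A: H = 61²/(4.5×0.014) + 61 ≈ 59124.5 mm; DoF = Df − Dn = 10660.7 − 7847.1 ≈ 2813.6 mm.
Setup B: H = 25²/(1.2×0.015) + 25 ≈ 34747.2 mm; DoF = Df − Dn = 11937.9 − 7081.9 ≈ 4856.0 mm.
Ratio = 4856.0 / 2813.6 ≈ 1.73.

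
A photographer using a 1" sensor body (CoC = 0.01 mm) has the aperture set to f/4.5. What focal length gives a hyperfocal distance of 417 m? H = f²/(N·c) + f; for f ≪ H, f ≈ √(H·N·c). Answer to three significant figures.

137 mm

From H = f²/(N·c) + f, with f ≪ H: f ≈ √(H·N·c) = √(417000 × 4.5 × 0.01) = √18765 ≈ 137.0 mm.
The +f correction barely moves this — solving exactly, f² + N·c·f − N·c·H = 0 ⇒ f = (−N·c + √((N·c)² + 4·N·c·H))/2 = (−0.045 + √75060)/2 ≈ 136.96 mm, so f ≈ 137 mm.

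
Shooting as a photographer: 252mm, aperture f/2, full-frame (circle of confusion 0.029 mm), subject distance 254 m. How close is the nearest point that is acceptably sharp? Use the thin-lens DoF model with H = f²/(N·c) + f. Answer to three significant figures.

206 m

Hyperfocal distance H = f²/(N·c) + f = 252²/(2 × 0.029) + 252 = 63504/0.058 + 252 ≈ 1095148.6 mm ≈ 1095 m.
Near limit Dn = s·(H − f)/(H + s − 2f) = 254000 × (1095148.6 − 252) / (1095148.6 + 254000 − 2 × 252) = 254000 × 1094896.6 / 1348644.6 ≈ 206210 mm ≈ 206 m.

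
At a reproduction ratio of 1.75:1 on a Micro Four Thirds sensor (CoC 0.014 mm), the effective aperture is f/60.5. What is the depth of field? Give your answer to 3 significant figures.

At magnification m, DoF ≈ 2·N_eff·c/m² = 2 × 60.5 × 0.014 / 1.75² = 1.694 / 3.062 ≈ 0.553 mm.

0.553 mm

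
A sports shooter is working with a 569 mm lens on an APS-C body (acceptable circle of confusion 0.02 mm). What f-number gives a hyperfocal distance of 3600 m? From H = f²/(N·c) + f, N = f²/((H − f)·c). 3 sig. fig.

f/4.50

Rearrange H = f²/(N·c) + f for N: N = f² / ((H − f)·c).
N = 569² / ((3600000 − 569) × 0.02) = 323761 / 71989 ≈ 4.50.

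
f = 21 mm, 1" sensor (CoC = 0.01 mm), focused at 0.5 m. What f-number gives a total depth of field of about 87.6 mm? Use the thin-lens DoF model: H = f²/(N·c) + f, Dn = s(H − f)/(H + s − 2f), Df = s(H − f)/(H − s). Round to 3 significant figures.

Write h = H − f = f²/(N·c). The thin-lens limits are Dn = s·h/(h + (s−f)) and Df = s·h/(h − (s−f)), so DoF = Df − Dn = 2·s·(s−f)·h / (h² − (s−f)²).
That is a quadratic in h: DoF·h² − 2·s·(s−f)·h − DoF·(s−f)² = 0 ⇒ h = (s−f)·(s + √(s² + DoF²)) / DoF = 479 × (500 + √(500² + 87.6²)) / 87.6 = 479 × (500 + 507.616) / 87.6 ≈ 5509.7 mm.
Then N = f²/(c·h) = 21² / (0.01 × 5509.7) = 441 / 55.097 ≈ 8.

f/8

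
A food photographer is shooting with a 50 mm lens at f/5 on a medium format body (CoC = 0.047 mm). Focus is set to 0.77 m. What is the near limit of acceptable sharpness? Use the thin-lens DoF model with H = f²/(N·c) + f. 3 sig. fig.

Hyperfocal distance H = f²/(N·c) + f = 50²/(5 × 0.047) + 50 = 2500/0.235 + 50 ≈ 10688.3 mm ≈ 10.69 m.
Near limit Dn = s·(H − f)/(H + s − 2f) = 770 × (10688.3 − 50) / (10688.3 + 770 − 2 × 50) = 770 × 10638.3 / 11358.3 ≈ 721.19 mm ≈ 0.721 m.

0.721 m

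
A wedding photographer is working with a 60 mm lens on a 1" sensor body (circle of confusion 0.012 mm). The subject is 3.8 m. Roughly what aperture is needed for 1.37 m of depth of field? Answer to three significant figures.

Write h = H − f = f²/(N·c). The thin-lens limits are Dn = s·h/(h + (s−f)) and Df = s·h/(h − (s−f)), so DoF = Df − Dn = 2·s·(s−f)·h / (h² − (s−f)²).
That is a quadratic in h: DoF·h² − 2·s·(s−f)·h − DoF·(s−f)² = 0 ⇒ h = (s−f)·(s + √(s² + DoF²)) / DoF = 3740 × (3800 + √(3800² + 1370²)) / 1370 = 3740 × (3800 + 4039.42) / 1370 ≈ 21401 mm.
Then N = f²/(c·h) = 60² / (0.012 × 21401) = 3600 / 256.81 ≈ 14.

f/14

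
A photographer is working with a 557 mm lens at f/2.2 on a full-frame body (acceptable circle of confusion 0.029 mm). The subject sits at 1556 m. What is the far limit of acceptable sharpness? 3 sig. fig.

Hyperfocal distance H = f²/(N·c) + f = 557²/(2.2 × 0.029) + 557 = 310249/0.0638 + 557 ≈ 4863394.0 mm ≈ 4863 m.
Far limit Df = s·(H − f)/(H − s) = 1556000 × (4863394.0 − 557) / (4863394.0 − 1556000) = 1556000 × 4862837.0 / 3307394.0 ≈ 2287775 mm ≈ 2290 m.

2290 m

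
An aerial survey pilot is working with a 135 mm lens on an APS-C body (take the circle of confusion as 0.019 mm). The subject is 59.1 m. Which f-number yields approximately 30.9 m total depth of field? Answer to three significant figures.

f/4

Write h = H − f = f²/(N·c). The thin-lens limits are Dn = s·h/(h + (s−f)) and Df = s·h/(h − (s−f)), so DoF = Df − Dn = 2·s·(s−f)·h / (h² − (s−f)²).
That is a quadratic in h: DoF·h² − 2·s·(s−f)·h − DoF·(s−f)² = 0 ⇒ h = (s−f)·(s + √(s² + DoF²)) / DoF = 58965 × (59100 + √(59100² + 30900²)) / 30900 = 58965 × (59100 + 66690.5) / 30900 ≈ 240040 mm.
Then N = f²/(c·h) = 135² / (0.019 × 240040) = 18225 / 4560.8 ≈ 4.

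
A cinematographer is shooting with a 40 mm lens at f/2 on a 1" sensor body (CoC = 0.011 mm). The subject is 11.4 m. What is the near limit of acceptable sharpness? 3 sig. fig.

Hyperfocal distance H = f²/(N·c) + f = 40²/(2 × 0.011) + 40 = 1600/0.022 + 40 ≈ 72767.3 mm ≈ 72.77 m.
Near limit Dn = s·(H − f)/(H + s − 2f) = 11400 × (72767.3 − 40) / (72767.3 + 11400 − 2 × 40) = 11400 × 72727.3 / 84087.3 ≈ 9859.9 mm ≈ 9.86 m.

9.86 m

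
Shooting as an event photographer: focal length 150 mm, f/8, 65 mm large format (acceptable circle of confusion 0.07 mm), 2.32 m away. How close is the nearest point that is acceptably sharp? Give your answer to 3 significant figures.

Hyperfocal distance H = f²/(N·c) + f = 150²/(8 × 0.07) + 150 = 22500/0.56 + 150 ≈ 40328.6 mm ≈ 40.33 m.
Near limit Dn = s·(H − f)/(H + s − 2f) = 2320 × (40328.6 − 150) / (40328.6 + 2320 − 2 × 150) = 2320 × 40178.6 / 42348.6 ≈ 2201.1 mm ≈ 2.20 m.

2.20 m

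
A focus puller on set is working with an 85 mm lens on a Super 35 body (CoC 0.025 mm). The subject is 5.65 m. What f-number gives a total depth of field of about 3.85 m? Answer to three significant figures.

Write h = H − f = f²/(N·c). The thin-lens limits are Dn = s·h/(h + (s−f)) and Df = s·h/(h − (s−f)), so DoF = Df − Dn = 2·s·(s−f)·h / (h² − (s−f)²).
That is a quadratic in h: DoF·h² − 2·s·(s−f)·h − DoF·(s−f)² = 0 ⇒ h = (s−f)·(s + √(s² + DoF²)) / DoF = 5565 × (5650 + √(5650² + 3850²)) / 3850 = 5565 × (5650 + 6837.03) / 3850 ≈ 18049 mm.
Then N = f²/(c·h) = 85² / (0.025 × 18049) = 7225 / 451.24 ≈ 16.

f/16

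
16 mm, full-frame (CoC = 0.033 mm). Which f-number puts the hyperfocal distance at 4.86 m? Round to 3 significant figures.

f/1.60

Rearrange H = f²/(N·c) + f for N: N = f² / ((H − f)·c).
N = 16² / ((4860 − 16) × 0.033) = 256 / 159.9 ≈ 1.60.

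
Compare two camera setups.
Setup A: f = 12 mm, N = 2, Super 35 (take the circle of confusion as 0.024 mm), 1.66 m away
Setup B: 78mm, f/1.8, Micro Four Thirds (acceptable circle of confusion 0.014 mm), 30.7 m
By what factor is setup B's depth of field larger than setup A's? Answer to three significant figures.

Setup A: H = 12²/(2×0.024) + 12 ≈ 3012.0 mm; DoF = Df − Dn = 3683.4 − 1071.4 ≈ 2612.0 mm.
Setup B: H = 78²/(1.8×0.014) + 78 ≈ 241506.6 mm; DoF = Df − Dn = 35159.5 − 27244.4 ≈ 7915.1 mm.
Ratio = 7915.1 / 2612.0 ≈ 3.03.

3.03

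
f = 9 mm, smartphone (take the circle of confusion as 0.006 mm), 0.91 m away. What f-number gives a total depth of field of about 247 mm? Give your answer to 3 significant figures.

Write h = H − f = f²/(N·c). The thin-lens limits are Dn = s·h/(h + (s−f)) and Df = s·h/(h − (s−f)), so DoF = Df − Dn = 2·s·(s−f)·h / (h² − (s−f)²).
That is a quadratic in h: DoF·h² − 2·s·(s−f)·h − DoF·(s−f)² = 0 ⇒ h = (s−f)·(s + √(s² + DoF²)) / DoF = 901 × (910 + √(910² + 247²)) / 247 = 901 × (910 + 942.926) / 247 ≈ 6759.1 mm.
Then N = f²/(c·h) = 9² / (0.006 × 6759.1) = 81 / 40.554 ≈ 2.00.

f/2.00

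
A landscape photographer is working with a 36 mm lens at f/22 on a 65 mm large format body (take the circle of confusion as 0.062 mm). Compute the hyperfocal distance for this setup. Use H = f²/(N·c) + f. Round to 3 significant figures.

Hyperfocal distance H = f²/(N·c) + f = 36²/(22 × 0.062) + 36 = 1296/1.364 + 36 ≈ 986.1 mm ≈ 0.986 m.

0.986 m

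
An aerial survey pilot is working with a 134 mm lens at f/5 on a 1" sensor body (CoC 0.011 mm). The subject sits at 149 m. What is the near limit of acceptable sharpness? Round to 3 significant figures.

102 m

Hyperfocal distance H = f²/(N·c) + f = 134²/(5 × 0.011) + 134 = 17956/0.055 + 134 ≈ 326606.7 mm ≈ 326.6 m.
Near limit Dn = s·(H − f)/(H + s − 2f) = 149000 × (326606.7 − 134) / (326606.7 + 149000 − 2 × 134) = 149000 × 326472.7 / 475338.7 ≈ 102336 mm ≈ 102 m.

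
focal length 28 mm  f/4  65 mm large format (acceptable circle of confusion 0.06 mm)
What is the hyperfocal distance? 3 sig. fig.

Hyperfocal distance H = f²/(N·c) + f = 28²/(4 × 0.06) + 28 = 784/0.24 + 28 ≈ 3294.7 mm ≈ 3.29 m.

3.29 m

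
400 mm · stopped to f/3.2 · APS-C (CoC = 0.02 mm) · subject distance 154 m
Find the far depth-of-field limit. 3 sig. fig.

164 m

Hyperfocal distance H = f²/(N·c) + f = 400²/(3.2 × 0.02) + 400 = 160000/0.064 + 400 ≈ 2500400.0 mm ≈ 2500 m.
Far limit Df = s·(H − f)/(H − s) = 154000 × (2500400.0 − 400) / (2500400.0 − 154000) = 154000 × 2500000.0 / 2346400.0 ≈ 164081 mm ≈ 164 m.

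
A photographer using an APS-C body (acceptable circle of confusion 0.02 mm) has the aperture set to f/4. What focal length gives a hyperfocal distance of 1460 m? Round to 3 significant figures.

342 mm

From H = f²/(N·c) + f, with f ≪ H: f ≈ √(H·N·c) = √(1460000 × 4 × 0.02) = √116800 ≈ 341.8 mm.
The +f correction barely moves this — solving exactly, f² + N·c·f − N·c·H = 0 ⇒ f = (−N·c + √((N·c)² + 4·N·c·H))/2 = (−0.08 + √467200)/2 ≈ 341.72 mm, so f ≈ 342 mm.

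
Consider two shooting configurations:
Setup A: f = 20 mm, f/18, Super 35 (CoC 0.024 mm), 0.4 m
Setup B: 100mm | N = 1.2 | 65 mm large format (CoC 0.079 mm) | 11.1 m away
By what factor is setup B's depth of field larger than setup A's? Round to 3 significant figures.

Setup A: H = 20²/(18×0.024) + 20 ≈ 945.9 mm; DoF = Df − Dn = 678.43 − 283.61 ≈ 394.82 mm.
Setup B: H = 100²/(1.2×0.079) + 100 ≈ 105585.2 mm; DoF = Df − Dn = 12392.3 − 10051.8 ≈ 2340.5 mm.
Ratio = 2340.5 / 394.82 ≈ 5.93.

5.93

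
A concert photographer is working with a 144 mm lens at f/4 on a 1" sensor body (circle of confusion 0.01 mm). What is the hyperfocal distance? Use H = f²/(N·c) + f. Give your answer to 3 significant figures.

519 m

Hyperfocal distance H = f²/(N·c) + f = 144²/(4 × 0.01) + 144 = 20736/0.04 + 144 ≈ 518544.0 mm ≈ 519 m.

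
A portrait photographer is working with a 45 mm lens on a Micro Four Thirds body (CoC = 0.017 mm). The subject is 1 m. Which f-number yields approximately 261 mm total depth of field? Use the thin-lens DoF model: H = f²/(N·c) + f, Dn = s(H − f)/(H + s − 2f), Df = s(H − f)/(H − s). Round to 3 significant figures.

f/16

Write h = H − f = f²/(N·c). The thin-lens limits are Dn = s·h/(h + (s−f)) and Df = s·h/(h − (s−f)), so DoF = Df − Dn = 2·s·(s−f)·h / (h² − (s−f)²).
That is a quadratic in h: DoF·h² − 2·s·(s−f)·h − DoF·(s−f)² = 0 ⇒ h = (s−f)·(s + √(s² + DoF²)) / DoF = 955 × (1000 + √(1000² + 261²)) / 261 = 955 × (1000 + 1033.50) / 261 ≈ 7440.6 mm.
Then N = f²/(c·h) = 45² / (0.017 × 7440.6) = 2025 / 126.49 ≈ 16.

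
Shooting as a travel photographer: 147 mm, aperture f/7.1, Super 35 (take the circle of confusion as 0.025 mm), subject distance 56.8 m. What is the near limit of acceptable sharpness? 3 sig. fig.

Hyperfocal distance H = f²/(N·c) + f = 147²/(7.1 × 0.025) + 147 = 21609/0.1775 + 147 ≈ 121887.8 mm ≈ 121.9 m.
Near limit Dn = s·(H − f)/(H + s − 2f) = 56800 × (121887.8 − 147) / (121887.8 + 56800 − 2 × 147) = 56800 × 121740.8 / 178393.8 ≈ 38762 mm ≈ 38.8 m.

38.8 m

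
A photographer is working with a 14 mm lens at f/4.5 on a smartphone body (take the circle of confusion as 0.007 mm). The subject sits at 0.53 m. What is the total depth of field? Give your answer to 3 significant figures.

Hyperfocal distance H = f²/(N·c) + f = 14²/(4.5 × 0.007) + 14 = 196/0.0315 + 14 ≈ 6236.2 mm ≈ 6.236 m.
Near limit Dn = s·(H − f)/(H + s − 2f) = 530 × (6236.2 − 14) / (6236.2 + 530 − 2 × 14) = 530 × 6222.2 / 6738.2 ≈ 489.414 mm.
Far limit Df = s·(H − f)/(H − s) = 530 × (6236.2 − 14) / (6236.2 − 530) = 530 × 6222.2 / 5706.2 ≈ 577.927 mm.
Depth of field = Df − Dn = 577.927 − 489.414 ≈ 88.513 mm.

88.5 mm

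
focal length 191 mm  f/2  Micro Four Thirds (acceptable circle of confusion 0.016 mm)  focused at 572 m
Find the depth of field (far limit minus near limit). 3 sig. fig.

767 m

Hyperfocal distance H = f²/(N·c) + f = 191²/(2 × 0.016) + 191 = 36481/0.032 + 191 ≈ 1140222.2 mm ≈ 1140 m.
Near limit Dn = s·(H − f)/(H + s − 2f) = 572000 × (1140222.2 − 191) / (1140222.2 + 572000 − 2 × 191) = 572000 × 1140031.2 / 1711840.2 ≈ 380934 mm.
Far limit Df = s·(H − f)/(H − s) = 572000 × (1140222.2 − 191) / (1140222.2 − 572000) = 572000 × 1140031.2 / 568222.2 ≈ 1147611 mm.
Depth of field = Df − Dn = 1147611 − 380934 ≈ 766677 mm ≈ 767 m.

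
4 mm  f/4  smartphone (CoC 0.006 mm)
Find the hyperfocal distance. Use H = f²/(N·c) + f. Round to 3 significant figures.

Hyperfocal distance H = f²/(N·c) + f = 4²/(4 × 0.006) + 4 = 16/0.024 + 4 ≈ 670.7 mm ≈ 0.671 m.

0.671 m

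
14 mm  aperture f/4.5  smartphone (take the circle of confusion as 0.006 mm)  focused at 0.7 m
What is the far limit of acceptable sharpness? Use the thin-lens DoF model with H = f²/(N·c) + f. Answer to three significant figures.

Hyperfocal distance H = f²/(N·c) + f = 14²/(4.5 × 0.006) + 14 = 196/0.027 + 14 ≈ 7273.3 mm ≈ 7.273 m.
Far limit Df = s·(H − f)/(H − s) = 700 × (7273.3 − 14) / (7273.3 − 700) = 700 × 7259.3 / 6573.3 ≈ 773.05 mm ≈ 0.773 m.

0.773 m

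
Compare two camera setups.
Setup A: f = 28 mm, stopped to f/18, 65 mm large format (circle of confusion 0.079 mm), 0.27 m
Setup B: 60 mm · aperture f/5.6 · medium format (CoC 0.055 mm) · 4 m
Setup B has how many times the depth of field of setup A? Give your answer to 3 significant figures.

Setup A: H = 28²/(18×0.079) + 28 ≈ 579.3 mm; DoF = Df − Dn = 481.23 − 187.64 ≈ 293.59 mm.
Setup B: H = 60²/(5.6×0.055) + 60 ≈ 11748.3 mm; DoF = Df − Dn = 6034.0 − 2991.6 ≈ 3042.4 mm.
Ratio = 3042.4 / 293.59 ≈ 10.4.

10.4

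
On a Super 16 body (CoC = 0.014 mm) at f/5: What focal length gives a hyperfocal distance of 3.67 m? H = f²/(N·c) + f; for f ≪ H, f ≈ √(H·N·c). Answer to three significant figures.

16.0 mm

From H = f²/(N·c) + f, with f ≪ H: f ≈ √(H·N·c) = √(3670 × 5 × 0.014) = √256.90 ≈ 16.03 mm.
The +f correction barely moves this — solving exactly, f² + N·c·f − N·c·H = 0 ⇒ f = (−N·c + √((N·c)² + 4·N·c·H))/2 = (−0.07 + √1027.6)/2 ≈ 15.993 mm, so f ≈ 16.0 mm.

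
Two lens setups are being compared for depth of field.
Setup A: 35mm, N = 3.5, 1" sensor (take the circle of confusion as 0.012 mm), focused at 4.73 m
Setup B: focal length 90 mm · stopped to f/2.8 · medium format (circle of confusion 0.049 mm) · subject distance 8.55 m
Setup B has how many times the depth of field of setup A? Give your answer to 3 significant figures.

Setup A: H = 35²/(3.5×0.012) + 35 ≈ 29201.7 mm; DoF = Df − Dn = 5637.5 − 4074.2 ≈ 1563.3 mm.
Setup B: H = 90²/(2.8×0.049) + 90 ≈ 59127.9 mm; DoF = Df − Dn = 9980.1 − 7478.4 ≈ 2501.7 mm.
Ratio = 2501.7 / 1563.3 ≈ 1.60.

1.60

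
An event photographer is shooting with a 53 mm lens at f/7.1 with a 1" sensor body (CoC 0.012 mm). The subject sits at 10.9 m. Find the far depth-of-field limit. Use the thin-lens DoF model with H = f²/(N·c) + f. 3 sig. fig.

Hyperfocal distance H = f²/(N·c) + f = 53²/(7.1 × 0.012) + 53 = 2809/0.0852 + 53 ≈ 33022.5 mm ≈ 33.02 m.
Far limit Df = s·(H − f)/(H − s) = 10900 × (33022.5 − 53) / (33022.5 − 10900) = 10900 × 32969.5 / 22122.5 ≈ 16244 mm ≈ 16.2 m.

16.2 m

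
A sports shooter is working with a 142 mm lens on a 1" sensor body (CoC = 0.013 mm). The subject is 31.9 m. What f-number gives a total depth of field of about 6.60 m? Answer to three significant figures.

Write h = H − f = f²/(N·c). The thin-lens limits are Dn = s·h/(h + (s−f)) and Df = s·h/(h − (s−f)), so DoF = Df − Dn = 2·s·(s−f)·h / (h² − (s−f)²).
That is a quadratic in h: DoF·h² − 2·s·(s−f)·h − DoF·(s−f)² = 0 ⇒ h = (s−f)·(s + √(s² + DoF²)) / DoF = 31758 × (31900 + √(31900² + 6600²)) / 6600 = 31758 × (31900 + 32575.6) / 6600 ≈ 310245 mm.
Then N = f²/(c·h) = 142² / (0.013 × 310245) = 20164 / 4033.2 ≈ 5.

f/5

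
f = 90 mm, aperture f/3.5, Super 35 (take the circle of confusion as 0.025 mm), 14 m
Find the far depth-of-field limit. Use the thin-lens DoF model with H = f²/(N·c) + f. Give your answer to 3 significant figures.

Hyperfocal distance H = f²/(N·c) + f = 90²/(3.5 × 0.025) + 90 = 8100/0.0875 + 90 ≈ 92661.4 mm ≈ 92.66 m.
Far limit Df = s·(H − f)/(H − s) = 14000 × (92661.4 − 90) / (92661.4 − 14000) = 14000 × 92571.4 / 78661.4 ≈ 16476 mm ≈ 16.5 m.

16.5 m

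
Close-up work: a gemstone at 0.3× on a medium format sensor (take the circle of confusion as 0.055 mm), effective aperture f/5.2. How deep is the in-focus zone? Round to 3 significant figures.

6.36 mm

At magnification m, DoF ≈ 2·N_eff·c/m² = 2 × 5.2 × 0.055 / 0.3² = 0.572 / 0.09 ≈ 6.36 mm.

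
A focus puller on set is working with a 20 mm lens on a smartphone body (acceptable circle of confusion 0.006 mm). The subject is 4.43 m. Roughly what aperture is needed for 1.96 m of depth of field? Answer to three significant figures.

Write h = H − f = f²/(N·c). The thin-lens limits are Dn = s·h/(h + (s−f)) and Df = s·h/(h − (s−f)), so DoF = Df − Dn = 2·s·(s−f)·h / (h² − (s−f)²).
That is a quadratic in h: DoF·h² − 2·s·(s−f)·h − DoF·(s−f)² = 0 ⇒ h = (s−f)·(s + √(s² + DoF²)) / DoF = 4410 × (4430 + √(4430² + 1960²)) / 1960 = 4410 × (4430 + 4844.22) / 1960 ≈ 20867 mm.
Then N = f²/(c·h) = 20² / (0.006 × 20867) = 400 / 125.20 ≈ 3.19.

f/3.19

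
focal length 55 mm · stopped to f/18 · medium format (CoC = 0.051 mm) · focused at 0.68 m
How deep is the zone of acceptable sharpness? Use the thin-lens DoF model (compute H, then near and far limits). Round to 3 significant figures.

268 mm

Hyperfocal distance H = f²/(N·c) + f = 55²/(18 × 0.051) + 55 = 3025/0.918 + 55 ≈ 3350.2 mm ≈ 3.350 m.
Near limit Dn = s·(H − f)/(H + s − 2f) = 680 × (3350.2 − 55) / (3350.2 + 680 − 2 × 55) = 680 × 3295.2 / 3920.2 ≈ 571.59 mm.
Far limit Df = s·(H − f)/(H − s) = 680 × (3350.2 − 55) / (3350.2 − 680) = 680 × 3295.2 / 2670.2 ≈ 839.16 mm.
Depth of field = Df − Dn = 839.16 − 571.59 ≈ 267.57 mm.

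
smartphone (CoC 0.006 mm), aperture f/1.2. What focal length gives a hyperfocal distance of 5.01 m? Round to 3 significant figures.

From H = f²/(N·c) + f, with f ≪ H: f ≈ √(H·N·c) = √(5010 × 1.2 × 0.006) = √36.072 ≈ 6.006 mm.
Exact: f² + N·c·f − N·c·H = 0 ⇒ f = (−N·c + √((N·c)² + 4·N·c·H))/2 = (−0.0072 + √144.29)/2 ≈ 6.0024 mm ≈ 6.00 mm.

6.00 mm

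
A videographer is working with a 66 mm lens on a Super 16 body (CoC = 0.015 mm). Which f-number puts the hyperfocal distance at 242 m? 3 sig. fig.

Rearrange H = f²/(N·c) + f for N: N = f² / ((H − f)·c).
N = 66² / ((242000 − 66) × 0.015) = 4356 / 3629 ≈ 1.20.

f/1.20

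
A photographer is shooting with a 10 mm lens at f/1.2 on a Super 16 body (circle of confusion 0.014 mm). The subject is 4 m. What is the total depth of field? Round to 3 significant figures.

Hyperfocal distance H = f²/(N·c) + f = 10²/(1.2 × 0.014) + 10 = 100/0.0168 + 10 ≈ 5962.4 mm ≈ 5.962 m.
Near limit Dn = s·(H − f)/(H + s − 2f) = 4000 × (5962.4 − 10) / (5962.4 + 4000 − 2 × 10) = 4000 × 5952.4 / 9942.4 ≈ 2394.8 mm.
Far limit Df = s·(H − f)/(H − s) = 4000 × (5962.4 − 10) / (5962.4 − 4000) = 4000 × 5952.4 / 1962.4 ≈ 12133.0 mm.
Depth of field = Df − Dn = 12133.0 − 2394.8 ≈ 9738.2 mm ≈ 9.74 m.

9.74 m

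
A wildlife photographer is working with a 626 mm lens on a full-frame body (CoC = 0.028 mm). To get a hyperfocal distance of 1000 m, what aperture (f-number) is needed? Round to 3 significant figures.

f/14

Rearrange H = f²/(N·c) + f for N: N = f² / ((H − f)·c).
N = 626² / ((1000000 − 626) × 0.028) = 391876 / 27982 ≈ 14.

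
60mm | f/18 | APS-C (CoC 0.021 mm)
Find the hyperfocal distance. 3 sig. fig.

Hyperfocal distance H = f²/(N·c) + f = 60²/(18 × 0.021) + 60 = 3600/0.378 + 60 ≈ 9583.8 mm ≈ 9.58 m.

9.58 m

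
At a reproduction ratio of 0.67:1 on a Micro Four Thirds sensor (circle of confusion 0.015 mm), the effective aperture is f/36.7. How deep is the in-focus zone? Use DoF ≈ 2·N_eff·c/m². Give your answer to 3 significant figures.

2.45 mm

At magnification m, DoF ≈ 2·N_eff·c/m² = 2 × 36.7 × 0.015 / 0.67² = 1.101 / 0.4489 ≈ 2.45 mm.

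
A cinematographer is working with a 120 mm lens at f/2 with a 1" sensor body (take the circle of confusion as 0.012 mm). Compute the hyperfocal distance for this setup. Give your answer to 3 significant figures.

Hyperfocal distance H = f²/(N·c) + f = 120²/(2 × 0.012) + 120 = 14400/0.024 + 120 ≈ 600120.0 mm ≈ 600 m.

600 m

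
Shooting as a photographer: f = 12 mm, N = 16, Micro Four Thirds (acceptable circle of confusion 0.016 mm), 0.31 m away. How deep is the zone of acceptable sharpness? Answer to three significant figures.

Hyperfocal distance H = f²/(N·c) + f = 12²/(16 × 0.016) + 12 = 144/0.256 + 12 ≈ 574.5 mm ≈ 0.575 m.
Near limit Dn = s·(H − f)/(H + s − 2f) = 310 × (574.5 − 12) / (574.5 + 310 − 2 × 12) = 310 × 562.5 / 860.5 ≈ 202.64 mm.
Far limit Df = s·(H − f)/(H − s) = 310 × (574.5 − 12) / (574.5 − 310) = 310 × 562.5 / 264.5 ≈ 659.26 mm.
Depth of field = Df − Dn = 659.26 − 202.64 ≈ 456.62 mm.

457 mm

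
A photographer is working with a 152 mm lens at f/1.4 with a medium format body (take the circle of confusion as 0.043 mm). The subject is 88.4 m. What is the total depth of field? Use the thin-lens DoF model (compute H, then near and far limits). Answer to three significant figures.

Hyperfocal distance H = f²/(N·c) + f = 152²/(1.4 × 0.043) + 152 = 23104/0.0602 + 152 ≈ 383939.4 mm ≈ 383.9 m.
Near limit Dn = s·(H − f)/(H + s − 2f) = 88400 × (383939.4 − 152) / (383939.4 + 88400 − 2 × 152) = 88400 × 383787.4 / 472035.4 ≈ 71873 mm.
Far limit Df = s·(H − f)/(H − s) = 88400 × (383939.4 − 152) / (383939.4 − 88400) = 88400 × 383787.4 / 295539.4 ≈ 114796 mm.
Depth of field = Df − Dn = 114796 − 71873 ≈ 42923 mm ≈ 42.9 m.

42.9 m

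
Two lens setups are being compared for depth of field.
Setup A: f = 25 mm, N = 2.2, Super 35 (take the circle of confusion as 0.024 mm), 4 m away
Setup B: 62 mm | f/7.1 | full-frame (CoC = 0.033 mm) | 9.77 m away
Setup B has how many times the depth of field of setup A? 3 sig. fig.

5.88

Setup A: H = 25²/(2.2×0.024) + 25 ≈ 11862.1 mm; DoF = Df − Dn = 6022.4 − 2994.4 ≈ 3028.0 mm.
Setup B: H = 62²/(7.1×0.033) + 62 ≈ 16468.3 mm; DoF = Df − Dn = 23930 − 6138 ≈ 17792 mm.
Ratio = 17792 / 3028.0 ≈ 5.88.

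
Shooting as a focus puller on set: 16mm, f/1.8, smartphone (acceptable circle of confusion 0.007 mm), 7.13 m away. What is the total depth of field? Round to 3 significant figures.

5.69 m

Hyperfocal distance H = f²/(N·c) + f = 16²/(1.8 × 0.007) + 16 = 256/0.0126 + 16 ≈ 20333.5 mm ≈ 20.33 m.
Near limit Dn = s·(H − f)/(H + s − 2f) = 7130 × (20333.5 − 16) / (20333.5 + 7130 − 2 × 16) = 7130 × 20317.5 / 27431.5 ≈ 5280.9 mm.
Far limit Df = s·(H − f)/(H − s) = 7130 × (20333.5 − 16) / (20333.5 − 7130) = 7130 × 20317.5 / 13203.5 ≈ 10971.6 mm.
Depth of field = Df − Dn = 10971.6 − 5280.9 ≈ 5690.7 mm ≈ 5.69 m.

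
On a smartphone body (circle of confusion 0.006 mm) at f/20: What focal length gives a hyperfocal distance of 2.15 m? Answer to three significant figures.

From H = f²/(N·c) + f, with f ≪ H: f ≈ √(H·N·c) = √(2150 × 20 × 0.006) = √258.00 ≈ 16.06 mm.
Exact: f² + N·c·f − N·c·H = 0 ⇒ f = (−N·c + √((N·c)² + 4·N·c·H))/2 = (−0.12 + √1032.0)/2 ≈ 16.002 mm ≈ 16.0 mm.

16.0 mm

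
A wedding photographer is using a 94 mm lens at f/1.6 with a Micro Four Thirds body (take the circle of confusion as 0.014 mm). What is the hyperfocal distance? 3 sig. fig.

Hyperfocal distance H = f²/(N·c) + f = 94²/(1.6 × 0.014) + 94 = 8836/0.0224 + 94 ≈ 394558.3 mm ≈ 395 m.

395 m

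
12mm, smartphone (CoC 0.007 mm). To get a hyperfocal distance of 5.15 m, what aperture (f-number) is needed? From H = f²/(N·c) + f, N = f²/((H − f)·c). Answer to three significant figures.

f/4

Rearrange H = f²/(N·c) + f for N: N = f² / ((H − f)·c).
N = 12² / ((5150 − 12) × 0.007) = 144 / 35.97 ≈ 4.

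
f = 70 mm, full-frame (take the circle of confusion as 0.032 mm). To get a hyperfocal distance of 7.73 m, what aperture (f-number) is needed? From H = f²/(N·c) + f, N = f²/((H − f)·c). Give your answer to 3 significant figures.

f/20

Rearrange H = f²/(N·c) + f for N: N = f² / ((H − f)·c).
N = 70² / ((7730 − 70) × 0.032) = 4900 / 245.1 ≈ 20.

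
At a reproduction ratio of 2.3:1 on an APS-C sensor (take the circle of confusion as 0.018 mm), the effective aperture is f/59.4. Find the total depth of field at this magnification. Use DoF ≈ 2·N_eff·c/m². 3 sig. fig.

At magnification m, DoF ≈ 2·N_eff·c/m² = 2 × 59.4 × 0.018 / 2.3² = 2.138 / 5.29 ≈ 0.404 mm.

0.404 mm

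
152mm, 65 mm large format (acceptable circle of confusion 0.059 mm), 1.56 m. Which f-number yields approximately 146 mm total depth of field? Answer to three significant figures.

Write h = H − f = f²/(N·c). The thin-lens limits are Dn = s·h/(h + (s−f)) and Df = s·h/(h − (s−f)), so DoF = Df − Dn = 2·s·(s−f)·h / (h² − (s−f)²).
That is a quadratic in h: DoF·h² − 2·s·(s−f)·h − DoF·(s−f)² = 0 ⇒ h = (s−f)·(s + √(s² + DoF²)) / DoF = 1408 × (1560 + √(1560² + 146²)) / 146 = 1408 × (1560 + 1566.82) / 146 ≈ 30155 mm.
Then N = f²/(c·h) = 152² / (0.059 × 30155) = 23104 / 1779.1 ≈ 13.

f/13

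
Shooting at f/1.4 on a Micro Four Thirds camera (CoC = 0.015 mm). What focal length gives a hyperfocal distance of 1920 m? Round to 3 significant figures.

From H = f²/(N·c) + f, with f ≪ H: f ≈ √(H·N·c) = √(1920000 × 1.4 × 0.015) = √40320 ≈ 200.8 mm.
The +f correction barely moves this — solving exactly, f² + N·c·f − N·c·H = 0 ⇒ f = (−N·c + √((N·c)² + 4·N·c·H))/2 = (−0.021 + √161280)/2 ≈ 200.79 mm, so f ≈ 201 mm.

201 mm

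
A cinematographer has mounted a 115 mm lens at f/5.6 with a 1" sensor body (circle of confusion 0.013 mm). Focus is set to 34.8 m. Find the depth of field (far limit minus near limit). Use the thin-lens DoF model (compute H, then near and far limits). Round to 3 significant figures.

13.8 m

Hyperfocal distance H = f²/(N·c) + f = 115²/(5.6 × 0.013) + 115 = 13225/0.0728 + 115 ≈ 181777.1 mm ≈ 181.8 m.
Near limit Dn = s·(H − f)/(H + s − 2f) = 34800 × (181777.1 − 115) / (181777.1 + 34800 − 2 × 115) = 34800 × 181662.1 / 216347.1 ≈ 29221 mm.
Far limit Df = s·(H − f)/(H − s) = 34800 × (181777.1 − 115) / (181777.1 − 34800) = 34800 × 181662.1 / 146977.1 ≈ 43012 mm.
Depth of field = Df − Dn = 43012 − 29221 ≈ 13791 mm ≈ 13.8 m.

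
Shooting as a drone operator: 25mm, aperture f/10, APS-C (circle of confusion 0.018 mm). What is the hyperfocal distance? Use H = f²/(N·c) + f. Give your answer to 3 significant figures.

3.50 m

Hyperfocal distance H = f²/(N·c) + f = 25²/(10 × 0.018) + 25 = 625/0.18 + 25 ≈ 3497.2 mm ≈ 3.50 m.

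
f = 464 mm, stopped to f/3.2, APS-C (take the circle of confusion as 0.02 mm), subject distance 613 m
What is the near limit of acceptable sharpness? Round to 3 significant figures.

Hyperfocal distance H = f²/(N·c) + f = 464²/(3.2 × 0.02) + 464 = 215296/0.064 + 464 ≈ 3364464.0 mm ≈ 3364 m.
Near limit Dn = s·(H − f)/(H + s − 2f) = 613000 × (3364464.0 − 464) / (3364464.0 + 613000 − 2 × 464) = 613000 × 3364000.0 / 3976536.0 ≈ 518575 mm ≈ 519 m.

519 m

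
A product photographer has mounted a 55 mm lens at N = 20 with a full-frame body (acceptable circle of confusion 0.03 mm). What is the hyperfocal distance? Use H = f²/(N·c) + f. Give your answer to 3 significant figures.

5.10 m

Hyperfocal distance H = f²/(N·c) + f = 55²/(20 × 0.03) + 55 = 3025/0.6 + 55 ≈ 5096.7 mm ≈ 5.10 m.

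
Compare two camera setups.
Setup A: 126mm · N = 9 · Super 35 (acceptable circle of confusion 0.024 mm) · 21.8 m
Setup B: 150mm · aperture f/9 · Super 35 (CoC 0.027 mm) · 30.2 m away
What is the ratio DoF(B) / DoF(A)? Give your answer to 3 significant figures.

1.56

Setup A: H = 126²/(9×0.024) + 126 ≈ 73626.0 mm; DoF = Df − Dn = 30917 − 16835 ≈ 14082 mm.
Setup B: H = 150²/(9×0.027) + 150 ≈ 92742.6 mm; DoF = Df − Dn = 44710 − 22800 ≈ 21910 mm.
Ratio = 21910 / 14082 ≈ 1.56.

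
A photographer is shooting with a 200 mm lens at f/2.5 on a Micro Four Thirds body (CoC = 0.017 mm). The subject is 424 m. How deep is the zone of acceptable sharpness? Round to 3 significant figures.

Hyperfocal distance H = f²/(N·c) + f = 200²/(2.5 × 0.017) + 200 = 40000/0.0425 + 200 ≈ 941376.5 mm ≈ 941.4 m.
Near limit Dn = s·(H − f)/(H + s − 2f) = 424000 × (941376.5 − 200) / (941376.5 + 424000 − 2 × 200) = 424000 × 941176.5 / 1364976.5 ≈ 292356 mm.
Far limit Df = s·(H − f)/(H − s) = 424000 × (941376.5 − 200) / (941376.5 − 424000) = 424000 × 941176.5 / 517376.5 ≈ 771312 mm.
Depth of field = Df − Dn = 771312 − 292356 ≈ 478956 mm ≈ 479 m.

479 m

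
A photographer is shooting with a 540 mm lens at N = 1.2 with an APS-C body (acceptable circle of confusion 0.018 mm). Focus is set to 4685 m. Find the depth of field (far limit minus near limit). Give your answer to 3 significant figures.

Hyperfocal distance H = f²/(N·c) + f = 540²/(1.2 × 0.018) + 540 = 291600/0.0216 + 540 ≈ 13500540.0 mm ≈ 13501 m.
Near limit Dn = s·(H − f)/(H + s − 2f) = 4685000 × (13500540.0 − 540) / (13500540.0 + 4685000 − 2 × 540) = 4685000 × 13500000.0 / 18184460.0 ≈ 3478107 mm.
Far limit Df = s·(H − f)/(H − s) = 4685000 × (13500540.0 − 540) / (13500540.0 − 4685000) = 4685000 × 13500000.0 / 8815540.0 ≈ 7174546 mm.
Depth of field = Df − Dn = 7174546 − 3478107 ≈ 3696439 mm ≈ 3700 m.

3700 m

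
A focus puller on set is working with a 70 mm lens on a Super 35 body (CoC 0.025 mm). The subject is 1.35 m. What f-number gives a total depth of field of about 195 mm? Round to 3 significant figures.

Write h = H − f = f²/(N·c). The thin-lens limits are Dn = s·h/(h + (s−f)) and Df = s·h/(h − (s−f)), so DoF = Df − Dn = 2·s·(s−f)·h / (h² − (s−f)²).
That is a quadratic in h: DoF·h² − 2·s·(s−f)·h − DoF·(s−f)² = 0 ⇒ h = (s−f)·(s + √(s² + DoF²)) / DoF = 1280 × (1350 + √(1350² + 195²)) / 195 = 1280 × (1350 + 1364.01) / 195 ≈ 17815 mm.
Then N = f²/(c·h) = 70² / (0.025 × 17815) = 4900 / 445.38 ≈ 11.

f/11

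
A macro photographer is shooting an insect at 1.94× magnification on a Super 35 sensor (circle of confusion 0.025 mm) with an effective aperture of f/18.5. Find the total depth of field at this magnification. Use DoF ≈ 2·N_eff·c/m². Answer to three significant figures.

At magnification m, DoF ≈ 2·N_eff·c/m² = 2 × 18.5 × 0.025 / 1.94² = 0.925 / 3.764 ≈ 0.246 mm.

0.246 mm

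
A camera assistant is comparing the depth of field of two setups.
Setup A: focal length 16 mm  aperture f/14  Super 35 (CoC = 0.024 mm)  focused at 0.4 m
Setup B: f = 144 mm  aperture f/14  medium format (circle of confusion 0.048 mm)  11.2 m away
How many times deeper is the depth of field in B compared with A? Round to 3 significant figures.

Setup A: H = 16²/(14×0.024) + 16 ≈ 777.9 mm; DoF = Df − Dn = 806.45 − 265.96 ≈ 540.49 mm.
Setup B: H = 144²/(14×0.048) + 144 ≈ 31001.1 mm; DoF = Df − Dn = 17453.5 − 8245.6 ≈ 9207.9 mm.
Ratio = 9207.9 / 540.49 ≈ 17.0.

17.0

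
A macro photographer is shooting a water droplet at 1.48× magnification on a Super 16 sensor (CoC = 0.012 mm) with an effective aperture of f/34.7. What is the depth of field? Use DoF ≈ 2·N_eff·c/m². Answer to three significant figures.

0.380 mm

At magnification m, DoF ≈ 2·N_eff·c/m² = 2 × 34.7 × 0.012 / 1.48² = 0.8328 / 2.19 ≈ 0.38 mm.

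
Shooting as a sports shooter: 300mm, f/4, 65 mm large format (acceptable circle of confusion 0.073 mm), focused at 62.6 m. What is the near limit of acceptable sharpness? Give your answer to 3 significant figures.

Hyperfocal distance H = f²/(N·c) + f = 300²/(4 × 0.073) + 300 = 90000/0.292 + 300 ≈ 308519.2 mm ≈ 308.5 m.
Near limit Dn = s·(H − f)/(H + s − 2f) = 62600 × (308519.2 − 300) / (308519.2 + 62600 − 2 × 300) = 62600 × 308219.2 / 370519.2 ≈ 52074 mm ≈ 52.1 m.

52.1 m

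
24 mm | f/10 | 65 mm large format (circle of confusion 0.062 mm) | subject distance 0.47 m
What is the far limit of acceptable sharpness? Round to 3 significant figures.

0.904 m

Hyperfocal distance H = f²/(N·c) + f = 24²/(10 × 0.062) + 24 = 576/0.62 + 24 ≈ 953.0 mm ≈ 0.953 m.
Far limit Df = s·(H − f)/(H − s) = 470 × (953.0 − 24) / (953.0 − 470) = 470 × 929.0 / 483.0 ≈ 903.97 mm ≈ 0.904 m.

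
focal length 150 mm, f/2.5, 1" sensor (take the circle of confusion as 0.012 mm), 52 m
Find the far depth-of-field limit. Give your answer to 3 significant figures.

55.9 m

Hyperfocal distance H = f²/(N·c) + f = 150²/(2.5 × 0.012) + 150 = 22500/0.03 + 150 ≈ 750150.0 mm ≈ 750.1 m.
Far limit Df = s·(H − f)/(H − s) = 52000 × (750150.0 − 150) / (750150.0 − 52000) = 52000 × 750000.0 / 698150.0 ≈ 55862 mm ≈ 55.9 m.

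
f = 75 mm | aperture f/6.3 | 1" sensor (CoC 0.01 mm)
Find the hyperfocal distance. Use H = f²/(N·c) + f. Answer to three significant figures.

Hyperfocal distance H = f²/(N·c) + f = 75²/(6.3 × 0.01) + 75 = 5625/0.063 + 75 ≈ 89360.7 mm ≈ 89.4 m.

89.4 m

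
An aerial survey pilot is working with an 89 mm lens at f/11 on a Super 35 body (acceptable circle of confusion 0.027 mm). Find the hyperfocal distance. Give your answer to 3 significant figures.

26.8 m

Hyperfocal distance H = f²/(N·c) + f = 89²/(11 × 0.027) + 89 = 7921/0.297 + 89 ≈ 26759.0 mm ≈ 26.8 m.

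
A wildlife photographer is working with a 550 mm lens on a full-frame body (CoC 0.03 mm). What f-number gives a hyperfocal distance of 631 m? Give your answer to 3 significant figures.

Rearrange H = f²/(N·c) + f for N: N = f² / ((H − f)·c).
N = 550² / ((631000 − 550) × 0.03) = 302500 / 18914 ≈ 16.

f/16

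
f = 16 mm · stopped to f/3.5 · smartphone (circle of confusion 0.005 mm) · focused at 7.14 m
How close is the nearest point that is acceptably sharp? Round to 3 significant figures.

Hyperfocal distance H = f²/(N·c) + f = 16²/(3.5 × 0.005) + 16 = 256/0.0175 + 16 ≈ 14644.6 mm ≈ 14.64 m.
Near limit Dn = s·(H − f)/(H + s − 2f) = 7140 × (14644.6 − 16) / (14644.6 + 7140 − 2 × 16) = 7140 × 14628.6 / 21752.6 ≈ 4801.6 mm ≈ 4.80 m.

4.80 m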